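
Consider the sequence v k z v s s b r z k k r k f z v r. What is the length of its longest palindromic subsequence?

One longest palindromic subsequence is vzrkkrzv (positions 1,3,8,10,11,12,15,16); it reads the same forward and backward, and the interval DP gives dp[1][17] = 8.

8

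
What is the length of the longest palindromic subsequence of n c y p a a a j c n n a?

One longest palindromic subsequence is ncaaacn (positions 1,2,5,6,7,9,11); it reads the same forward and backward, and the interval DP gives dp[1][12] = 7.

7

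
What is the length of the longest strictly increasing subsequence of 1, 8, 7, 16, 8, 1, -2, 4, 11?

One longest increasing subsequence is 1, 7, 8, 11 (positions 1,3,5,9), of length 4; no longer one exists.

4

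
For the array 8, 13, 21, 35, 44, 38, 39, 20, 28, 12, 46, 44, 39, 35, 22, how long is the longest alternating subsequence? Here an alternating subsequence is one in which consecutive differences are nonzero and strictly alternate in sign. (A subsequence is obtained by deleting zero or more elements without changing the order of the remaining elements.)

9

A longest alternating subsequence is 8, 44, 38, 39, 20, 28, 12, 46, 44 (positions 1,5,6,7,8,9,10,11,12); its 8 consecutive differences strictly alternate in sign, and length 9 is optimal.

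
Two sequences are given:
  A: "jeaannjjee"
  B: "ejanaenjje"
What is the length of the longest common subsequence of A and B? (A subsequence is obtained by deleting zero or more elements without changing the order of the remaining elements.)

7

Backtracking the LCS table gives one alignment: j (A1,B2) → a (A3,B3) → a (A4,B5) → n (A6,B7) → j (A7,B8) → j (A8,B9) → e (A10,B10).
So the longest common subsequence has length 7.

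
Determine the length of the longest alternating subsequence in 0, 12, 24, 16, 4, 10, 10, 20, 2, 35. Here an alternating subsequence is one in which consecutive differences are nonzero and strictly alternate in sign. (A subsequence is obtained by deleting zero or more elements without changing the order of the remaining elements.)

A longest alternating subsequence is 0, 12, 4, 10, 2, 35 (positions 1,2,5,6,9,10); its 5 consecutive differences strictly alternate in sign, and length 6 is optimal.

6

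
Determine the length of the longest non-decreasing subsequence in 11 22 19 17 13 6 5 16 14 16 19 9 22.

Let dp[i] be the longest non-decreasing subsequence ending at position i. Then dp = [1, 2, 2, 2, 2, 1, 1, 3, 3, 4, 5, 2, 6].
The maximum is 6; one witness is 11, 13, 16, 16, 19, 22 at positions 1,5,8,10,11,13.

6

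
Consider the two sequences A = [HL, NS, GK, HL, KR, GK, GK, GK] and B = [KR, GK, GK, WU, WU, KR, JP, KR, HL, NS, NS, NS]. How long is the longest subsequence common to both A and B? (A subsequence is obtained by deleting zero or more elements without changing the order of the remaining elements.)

3

Backtracking the LCS table gives one alignment: KR (A5,B1) → GK (A6,B2) → GK (A7,B3).
So the longest common subsequence has length 3.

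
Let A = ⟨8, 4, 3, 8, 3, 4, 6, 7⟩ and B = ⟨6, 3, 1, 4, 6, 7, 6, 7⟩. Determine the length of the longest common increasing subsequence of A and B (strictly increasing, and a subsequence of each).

4

For each value that appears in both, track the longest common increasing run ending there.
The best achievable length is 4; one witness is 3, 4, 6, 7 (A-positions 3,6,7,8, B-positions 2,4,5,6).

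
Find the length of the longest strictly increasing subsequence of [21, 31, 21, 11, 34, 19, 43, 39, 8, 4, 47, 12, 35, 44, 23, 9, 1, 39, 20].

5

Let dp[i] be the longest increasing subsequence ending at position i. Then dp = [1, 2, 1, 1, 3, 2, 4, 4, 1, 1, 5, 2, 4, 5, 3, 2, 1, 5, 3].
The maximum is 5; one witness is 21, 31, 34, 43, 47 at positions 1,2,5,7,11.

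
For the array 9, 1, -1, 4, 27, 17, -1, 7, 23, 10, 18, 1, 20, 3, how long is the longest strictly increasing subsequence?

6

Let dp[i] be the longest increasing subsequence ending at position i. Then dp = [1, 1, 1, 2, 3, 3, 1, 3, 4, 4, 5, 2, 6, 3].
The maximum is 6; one witness is 1, 4, 7, 10, 18, 20 at positions 2,4,8,10,11,13.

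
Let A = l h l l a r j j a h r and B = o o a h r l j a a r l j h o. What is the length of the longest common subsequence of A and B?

Backtracking the LCS table gives one alignment: h (A2,B4) → l (A3,B6) → a (A5,B9) → r (A6,B10) → j (A8,B12) → h (A10,B13).
So the longest common subsequence has length 6.

6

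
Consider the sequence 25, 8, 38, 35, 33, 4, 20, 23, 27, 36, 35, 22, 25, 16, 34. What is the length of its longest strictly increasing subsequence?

5

Scanning left to right, the best length ending at each element is: 25→1, 8→1, 38→2, 35→2, 33→2, 4→1, 20→2, 23→3, 27→4, 36→5, 35→5, 22→3, 25→4, 16→2, 34→5.
So the longest increasing subsequence has length 5, e.g. 8, 20, 23, 27, 36.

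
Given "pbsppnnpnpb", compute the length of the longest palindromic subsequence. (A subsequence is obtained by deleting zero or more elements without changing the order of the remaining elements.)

8

One longest palindromic subsequence is bppnnppb (positions 2,4,5,6,7,8,10,11); it reads the same forward and backward, and the interval DP gives dp[1][11] = 8.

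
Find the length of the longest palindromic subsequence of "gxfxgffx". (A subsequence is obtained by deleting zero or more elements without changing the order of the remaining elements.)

5

One longest palindromic subsequence is xfffx (positions 2,3,6,7,8); it reads the same forward and backward, and the interval DP gives dp[1][8] = 5.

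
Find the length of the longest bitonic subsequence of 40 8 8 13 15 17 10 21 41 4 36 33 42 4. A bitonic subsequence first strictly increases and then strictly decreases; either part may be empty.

9

Let inc[i] be the LIS ending at i and dec[i] the longest strictly decreasing subsequence starting at i. inc = [1, 1, 1, 2, 3, 4, 2, 5, 6, 1, 6, 6, 7, 1], dec = [4, 2, 2, 3, 3, 3, 2, 2, 4, 1, 3, 2, 2, 1].
max_i inc[i]+dec[i]−1 = 9, with one witness 8, 13, 15, 17, 21, 41, 36, 33, 4.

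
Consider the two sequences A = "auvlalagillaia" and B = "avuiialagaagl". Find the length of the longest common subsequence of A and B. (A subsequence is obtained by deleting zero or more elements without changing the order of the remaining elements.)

Backtracking the LCS table gives one alignment: a (A1,B1) → u (A2,B3) → a (A5,B6) → l (A6,B7) → a (A7,B8) → g (A8,B9) → a (A12,B10) → a (A14,B11).
So the longest common subsequence has length 8.

8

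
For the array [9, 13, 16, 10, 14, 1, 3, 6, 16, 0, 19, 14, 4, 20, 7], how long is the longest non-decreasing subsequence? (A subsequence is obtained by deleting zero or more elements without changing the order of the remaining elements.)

One longest non-decreasing subsequence is 9, 13, 16, 16, 19, 20 (positions 1,2,3,9,11,14), of length 6; no longer one exists.

6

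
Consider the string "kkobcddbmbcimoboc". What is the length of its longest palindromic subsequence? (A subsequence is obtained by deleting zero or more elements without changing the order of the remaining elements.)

One longest palindromic subsequence is obcbmbcbo (positions 3,4,5,8,9,10,11,15,16); it reads the same forward and backward, and the interval DP gives dp[1][17] = 9.

9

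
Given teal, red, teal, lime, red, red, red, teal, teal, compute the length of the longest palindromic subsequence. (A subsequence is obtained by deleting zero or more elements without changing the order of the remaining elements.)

Using dp[i][j] = 2 + dp[i+1][j−1] if the ends match, else max(dp[i+1][j], dp[i][j−1]):
dp[1][9] = 7. A witness is teal teal red red red teal teal at positions 1,3,5,6,7,8,9.

7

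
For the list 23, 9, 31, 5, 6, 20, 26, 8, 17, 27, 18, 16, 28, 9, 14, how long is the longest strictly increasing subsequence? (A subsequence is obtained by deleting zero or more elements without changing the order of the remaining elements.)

6

One longest increasing subsequence is 5, 6, 20, 26, 27, 28 (positions 4,5,6,7,10,13), of length 6; no longer one exists.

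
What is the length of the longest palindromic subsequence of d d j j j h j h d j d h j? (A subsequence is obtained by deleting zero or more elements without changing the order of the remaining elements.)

8

Using dp[i][j] = 2 + dp[i+1][j−1] if the ends match, else max(dp[i+1][j], dp[i][j−1]):
dp[1][13] = 8. A witness is ddjjjjdd at positions 1,2,3,4,5,7,9,11.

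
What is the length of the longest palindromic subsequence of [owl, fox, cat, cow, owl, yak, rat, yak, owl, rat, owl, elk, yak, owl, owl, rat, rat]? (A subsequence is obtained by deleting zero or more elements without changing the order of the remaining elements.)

Using dp[i][j] = 2 + dp[i+1][j−1] if the ends match, else max(dp[i+1][j], dp[i][j−1]):
dp[1][17] = 9. A witness is owl owl yak owl rat owl yak owl owl at positions 1,5,6,9,10,11,13,14,15.

9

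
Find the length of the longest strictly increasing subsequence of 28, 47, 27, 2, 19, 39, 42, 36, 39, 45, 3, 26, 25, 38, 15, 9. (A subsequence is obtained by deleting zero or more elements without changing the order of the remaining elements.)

5

Let dp[i] be the longest increasing subsequence ending at position i. Then dp = [1, 2, 1, 1, 2, 3, 4, 3, 4, 5, 2, 3, 3, 4, 3, 3].
The maximum is 5; one witness is 2, 19, 39, 42, 45 at positions 4,5,6,7,10.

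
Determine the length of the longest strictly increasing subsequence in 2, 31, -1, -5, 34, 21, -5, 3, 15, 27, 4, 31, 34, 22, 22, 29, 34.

6

One longest increasing subsequence is 2, 3, 15, 27, 31, 34 (positions 1,8,9,10,12,13), of length 6; no longer one exists.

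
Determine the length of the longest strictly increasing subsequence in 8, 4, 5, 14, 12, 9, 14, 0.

One longest increasing subsequence is 4, 5, 12, 14 (positions 2,3,5,7), of length 4; no longer one exists.

4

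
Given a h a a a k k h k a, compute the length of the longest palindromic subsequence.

One longest palindromic subsequence is ahaaaha (positions 1,2,3,4,5,8,10); it reads the same forward and backward, and the interval DP gives dp[1][10] = 7.

7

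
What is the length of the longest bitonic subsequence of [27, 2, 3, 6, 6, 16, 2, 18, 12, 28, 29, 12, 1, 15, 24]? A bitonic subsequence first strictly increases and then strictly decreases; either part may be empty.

9

One longest bitonic subsequence is 2, 3, 6, 16, 18, 28, 29, 12, 1 (positions 2,3,4,6,8,10,11,12,13): it rises to 29 then falls. Length 9 is optimal.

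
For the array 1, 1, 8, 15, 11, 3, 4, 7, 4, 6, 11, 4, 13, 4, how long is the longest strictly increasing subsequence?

6

Scanning left to right, the best length ending at each element is: 1→1, 1→1, 8→2, 15→3, 11→3, 3→2, 4→3, 7→4, 4→3, 6→4, 11→5, 4→3, 13→6, 4→3.
So the longest increasing subsequence has length 6, e.g. 1, 3, 4, 7, 11, 13.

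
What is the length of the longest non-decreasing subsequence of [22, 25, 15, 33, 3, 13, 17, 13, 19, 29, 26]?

Let dp[i] be the longest non-decreasing subsequence ending at position i. Then dp = [1, 2, 1, 3, 1, 2, 3, 3, 4, 5, 5].
The maximum is 5; one witness is 3, 13, 17, 19, 29 at positions 5,6,7,9,10.

5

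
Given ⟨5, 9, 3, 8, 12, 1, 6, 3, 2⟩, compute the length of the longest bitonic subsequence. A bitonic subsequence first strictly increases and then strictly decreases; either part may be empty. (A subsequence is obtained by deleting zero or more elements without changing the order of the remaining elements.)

6

Let inc[i] be the LIS ending at i and dec[i] the longest strictly decreasing subsequence starting at i. inc = [1, 2, 1, 2, 3, 1, 2, 2, 2], dec = [3, 5, 2, 4, 4, 1, 3, 2, 1].
max_i inc[i]+dec[i]−1 = 6, with one witness 5, 9, 8, 6, 3, 2.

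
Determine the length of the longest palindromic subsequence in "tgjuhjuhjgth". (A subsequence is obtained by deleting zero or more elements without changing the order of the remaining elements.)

9

Using dp[i][j] = 2 + dp[i+1][j−1] if the ends match, else max(dp[i+1][j], dp[i][j−1]):
dp[1][12] = 9. A witness is tgjhuhjgt at positions 1,2,3,5,7,8,9,10,11.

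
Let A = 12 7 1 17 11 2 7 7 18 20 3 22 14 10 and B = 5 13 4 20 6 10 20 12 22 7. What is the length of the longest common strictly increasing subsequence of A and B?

2

For each value that appears in both, track the longest common increasing run ending there.
The best achievable length is 2; one witness is 20, 22 (A-positions 10,12, B-positions 4,9).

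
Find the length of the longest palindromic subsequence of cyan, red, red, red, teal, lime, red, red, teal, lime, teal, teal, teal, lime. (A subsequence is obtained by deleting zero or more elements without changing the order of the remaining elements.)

One longest palindromic subsequence is lime teal teal teal teal lime (positions 6,9,11,12,13,14); it reads the same forward and backward, and the interval DP gives dp[1][14] = 6.

6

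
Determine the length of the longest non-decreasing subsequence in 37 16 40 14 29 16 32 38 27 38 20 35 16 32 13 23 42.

Let dp[i] be the longest non-decreasing subsequence ending at position i. Then dp = [1, 1, 2, 1, 2, 2, 3, 4, 3, 5, 3, 4, 3, 4, 1, 4, 6].
The maximum is 6; one witness is 16, 29, 32, 38, 38, 42 at positions 2,5,7,8,10,17.

6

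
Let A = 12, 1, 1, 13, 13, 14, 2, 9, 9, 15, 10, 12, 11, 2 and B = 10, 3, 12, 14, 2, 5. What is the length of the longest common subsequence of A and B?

3

Backtracking the LCS table gives one alignment: 12 (A1,B3) → 14 (A6,B4) → 2 (A7,B5).
So the longest common subsequence has length 3.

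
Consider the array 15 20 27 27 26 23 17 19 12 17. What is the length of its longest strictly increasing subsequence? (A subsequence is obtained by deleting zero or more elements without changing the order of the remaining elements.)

3

Let dp[i] be the longest increasing subsequence ending at position i. Then dp = [1, 2, 3, 3, 3, 3, 2, 3, 1, 2].
The maximum is 3; one witness is 15, 20, 27 at positions 1,2,3.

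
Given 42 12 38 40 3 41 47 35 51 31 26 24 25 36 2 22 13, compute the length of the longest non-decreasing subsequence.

Let dp[i] be the longest non-decreasing subsequence ending at position i. Then dp = [1, 1, 2, 3, 1, 4, 5, 2, 6, 2, 2, 2, 3, 4, 1, 2, 2].
The maximum is 6; one witness is 12, 38, 40, 41, 47, 51 at positions 2,3,4,6,7,9.

6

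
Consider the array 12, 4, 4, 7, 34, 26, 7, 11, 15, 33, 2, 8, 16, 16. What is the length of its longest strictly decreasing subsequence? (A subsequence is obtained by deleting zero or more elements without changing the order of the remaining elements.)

Let dp[i] be the longest decreasing subsequence ending at position i. Then dp = [1, 2, 2, 2, 1, 2, 3, 3, 3, 2, 4, 4, 3, 3].
The maximum is 4; one witness is 34, 26, 7, 2 at positions 5,6,7,11.

4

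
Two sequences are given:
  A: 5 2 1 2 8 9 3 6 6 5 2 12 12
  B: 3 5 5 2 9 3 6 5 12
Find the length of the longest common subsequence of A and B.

Backtracking the LCS table gives one alignment: 5 (A1,B3) → 2 (A4,B4) → 9 (A6,B5) → 3 (A7,B6) → 6 (A9,B7) → 5 (A10,B8) → 12 (A13,B9).
So the longest common subsequence has length 7.

7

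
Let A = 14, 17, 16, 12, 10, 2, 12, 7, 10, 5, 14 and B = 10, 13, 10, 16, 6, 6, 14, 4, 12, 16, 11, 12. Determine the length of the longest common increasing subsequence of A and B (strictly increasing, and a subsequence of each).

A longest common strictly increasing subsequence is 10, 14 (length 2); it appears in order in both A and B, and no longer such subsequence exists.

2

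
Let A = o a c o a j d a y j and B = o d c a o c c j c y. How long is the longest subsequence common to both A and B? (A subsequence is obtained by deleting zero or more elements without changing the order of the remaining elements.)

5

Backtracking the LCS table gives one alignment: o (A1,B1) → a (A2,B4) → c (A3,B7) → j (A6,B8) → y (A9,B10).
So the longest common subsequence has length 5.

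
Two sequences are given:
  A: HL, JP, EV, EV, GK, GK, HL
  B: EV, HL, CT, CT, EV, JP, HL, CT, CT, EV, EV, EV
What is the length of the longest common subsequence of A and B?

A longest common subsequence is HL, JP, EV, EV (length 4); the LCS DP confirms no longer common subsequence exists.

4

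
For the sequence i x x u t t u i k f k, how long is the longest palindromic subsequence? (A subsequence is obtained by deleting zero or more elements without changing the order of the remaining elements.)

6

Using dp[i][j] = 2 + dp[i+1][j−1] if the ends match, else max(dp[i+1][j], dp[i][j−1]):
dp[1][11] = 6. A witness is iuttui at positions 1,4,5,6,7,8.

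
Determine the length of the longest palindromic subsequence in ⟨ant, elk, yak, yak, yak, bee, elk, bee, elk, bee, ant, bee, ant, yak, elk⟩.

9

One longest palindromic subsequence is elk yak bee bee elk bee bee yak elk (positions 2,3,6,8,9,10,12,14,15); it reads the same forward and backward, and the interval DP gives dp[1][15] = 9.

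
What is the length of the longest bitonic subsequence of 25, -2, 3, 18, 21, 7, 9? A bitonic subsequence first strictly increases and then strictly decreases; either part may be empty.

Let inc[i] be the LIS ending at i and dec[i] the longest strictly decreasing subsequence starting at i. inc = [1, 1, 2, 3, 4, 3, 4], dec = [3, 1, 1, 2, 2, 1, 1].
max_i inc[i]+dec[i]−1 = 5, with one witness -2, 3, 18, 21, 9.

5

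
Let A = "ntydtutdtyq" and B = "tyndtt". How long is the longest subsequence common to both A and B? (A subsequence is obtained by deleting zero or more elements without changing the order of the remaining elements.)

5

A longest common subsequence is tydtt (length 5); the LCS DP confirms no longer common subsequence exists.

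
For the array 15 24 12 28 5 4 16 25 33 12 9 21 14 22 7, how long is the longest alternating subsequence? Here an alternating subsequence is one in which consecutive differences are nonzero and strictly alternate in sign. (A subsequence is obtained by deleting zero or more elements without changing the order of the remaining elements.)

A longest alternating subsequence is 15, 24, 12, 28, 5, 16, 12, 21, 14, 22, 7 (positions 1,2,3,4,5,7,10,12,13,14,15); its 10 consecutive differences strictly alternate in sign, and length 11 is optimal.

11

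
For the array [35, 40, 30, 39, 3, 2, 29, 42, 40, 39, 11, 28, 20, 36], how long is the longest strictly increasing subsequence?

4

One longest increasing subsequence is 3, 11, 28, 36 (positions 5,11,12,14), of length 4; no longer one exists.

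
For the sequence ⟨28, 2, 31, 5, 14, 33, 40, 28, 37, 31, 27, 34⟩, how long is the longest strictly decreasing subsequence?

4

Let dp[i] be the longest decreasing subsequence ending at position i. Then dp = [1, 2, 1, 2, 2, 1, 1, 2, 2, 3, 4, 3].
The maximum is 4; one witness is 40, 37, 31, 27 at positions 7,9,10,11.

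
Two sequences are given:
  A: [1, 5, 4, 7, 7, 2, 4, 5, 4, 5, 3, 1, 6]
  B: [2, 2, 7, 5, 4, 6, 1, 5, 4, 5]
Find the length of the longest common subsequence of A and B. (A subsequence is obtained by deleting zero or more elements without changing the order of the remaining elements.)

A longest common subsequence is 5, 4, 5, 4, 5 (length 5); the LCS DP confirms no longer common subsequence exists.

5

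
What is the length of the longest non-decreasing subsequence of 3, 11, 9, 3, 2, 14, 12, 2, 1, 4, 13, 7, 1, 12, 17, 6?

Scanning left to right, the best length ending at each element is: 3→1, 11→2, 9→2, 3→2, 2→1, 14→3, 12→3, 2→2, 1→1, 4→3, 13→4, 7→4, 1→2, 12→5, 17→6, 6→4.
So the longest non-decreasing subsequence has length 6, e.g. 3, 3, 4, 7, 12, 17.

6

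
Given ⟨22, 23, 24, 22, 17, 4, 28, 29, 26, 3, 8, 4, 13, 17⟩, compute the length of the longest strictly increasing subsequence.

One longest increasing subsequence is 22, 23, 24, 28, 29 (positions 1,2,3,7,8), of length 5; no longer one exists.

5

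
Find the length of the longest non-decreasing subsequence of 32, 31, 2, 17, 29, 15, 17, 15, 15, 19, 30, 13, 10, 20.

Let dp[i] be the longest non-decreasing subsequence ending at position i. Then dp = [1, 1, 1, 2, 3, 2, 3, 3, 4, 5, 6, 2, 2, 6].
The maximum is 6; one witness is 2, 15, 15, 15, 19, 30 at positions 3,6,8,9,10,11.

6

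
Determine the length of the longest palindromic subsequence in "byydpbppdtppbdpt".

One longest palindromic subsequence is pbpptppbp (positions 5,6,7,8,10,11,12,13,15); it reads the same forward and backward, and the interval DP gives dp[1][16] = 9.

9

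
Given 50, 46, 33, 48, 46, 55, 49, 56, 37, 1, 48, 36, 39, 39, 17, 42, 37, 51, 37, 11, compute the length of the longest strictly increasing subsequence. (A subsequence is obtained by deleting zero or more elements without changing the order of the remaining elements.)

One longest increasing subsequence is 33, 37, 39, 42, 51 (positions 3,9,13,16,18), of length 5; no longer one exists.

5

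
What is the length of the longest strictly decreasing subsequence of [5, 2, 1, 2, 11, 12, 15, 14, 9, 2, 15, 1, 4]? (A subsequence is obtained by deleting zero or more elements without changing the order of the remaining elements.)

5

One longest decreasing subsequence is 15, 14, 9, 2, 1 (positions 7,8,9,10,12), of length 5; no longer one exists.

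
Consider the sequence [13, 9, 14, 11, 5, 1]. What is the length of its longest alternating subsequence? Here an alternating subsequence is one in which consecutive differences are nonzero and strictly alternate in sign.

4

Track the best alternating length ending on an up-step vs a down-step at each position: up/down = 1/1, 1/2, 3/1, 3/4, 1/4, 1/4.
The maximum over both is 4; one such subsequence is 13, 9, 14, 11.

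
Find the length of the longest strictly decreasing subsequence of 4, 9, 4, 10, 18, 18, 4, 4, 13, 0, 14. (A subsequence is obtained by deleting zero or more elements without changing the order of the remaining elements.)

3

Scanning left to right, the best length ending at each element is: 4→1, 9→1, 4→2, 10→1, 18→1, 18→1, 4→2, 4→2, 13→2, 0→3, 14→2.
So the longest decreasing subsequence has length 3, e.g. 9, 4, 0.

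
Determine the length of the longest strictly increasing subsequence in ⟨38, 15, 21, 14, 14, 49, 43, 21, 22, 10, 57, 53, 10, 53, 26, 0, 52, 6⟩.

5

Let dp[i] be the longest increasing subsequence ending at position i. Then dp = [1, 1, 2, 1, 1, 3, 3, 2, 3, 1, 4, 4, 1, 4, 4, 1, 5, 2].
The maximum is 5; one witness is 15, 21, 22, 26, 52 at positions 2,3,9,15,17.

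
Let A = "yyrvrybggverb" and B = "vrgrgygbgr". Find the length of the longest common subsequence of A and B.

Backtracking the LCS table gives one alignment: r (A3,B2) → r (A5,B4) → y (A6,B6) → b (A7,B8) → g (A9,B9) → r (A12,B10).
So the longest common subsequence has length 6.

6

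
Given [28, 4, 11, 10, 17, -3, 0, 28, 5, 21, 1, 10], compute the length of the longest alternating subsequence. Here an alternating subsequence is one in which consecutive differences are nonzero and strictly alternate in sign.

Track the best alternating length ending on an up-step vs a down-step at each position: up/down = 1/1, 1/2, 3/2, 3/4, 5/2, 1/6, 7/6, 7/1, 7/8, 9/8, 7/10, 11/10.
The maximum over both is 11; one such subsequence is 28, 4, 11, 10, 17, -3, 28, 5, 21, 1, 10.

11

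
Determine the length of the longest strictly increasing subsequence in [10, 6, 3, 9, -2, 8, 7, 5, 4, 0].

2

Scanning left to right, the best length ending at each element is: 10→1, 6→1, 3→1, 9→2, -2→1, 8→2, 7→2, 5→2, 4→2, 0→2.
So the longest increasing subsequence has length 2, e.g. 6, 9.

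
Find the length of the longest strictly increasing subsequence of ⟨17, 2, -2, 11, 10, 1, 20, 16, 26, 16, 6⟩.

One longest increasing subsequence is 2, 11, 20, 26 (positions 2,4,7,9), of length 4; no longer one exists.

4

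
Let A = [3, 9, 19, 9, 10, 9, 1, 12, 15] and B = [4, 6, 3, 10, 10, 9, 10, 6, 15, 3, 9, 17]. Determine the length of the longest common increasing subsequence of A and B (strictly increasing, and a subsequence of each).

For each value that appears in both, track the longest common increasing run ending there.
The best achievable length is 4; one witness is 3, 9, 10, 15 (A-positions 1,2,5,9, B-positions 3,6,7,9).

4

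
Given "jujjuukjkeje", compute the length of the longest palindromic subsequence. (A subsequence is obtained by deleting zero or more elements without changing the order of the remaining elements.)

6

Using dp[i][j] = 2 + dp[i+1][j−1] if the ends match, else max(dp[i+1][j], dp[i][j−1]):
dp[1][12] = 6. A witness is jjuujj at positions 3,4,5,6,8,11.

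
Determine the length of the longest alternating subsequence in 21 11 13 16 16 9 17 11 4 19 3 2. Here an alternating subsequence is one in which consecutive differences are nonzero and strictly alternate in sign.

8

Track the best alternating length ending on an up-step vs a down-step at each position: up/down = 1/1, 1/2, 3/2, 3/2, 3/2, 1/4, 5/2, 5/6, 1/6, 7/2, 1/8, 1/8.
The maximum over both is 8; one such subsequence is 21, 11, 13, 9, 17, 11, 19, 3.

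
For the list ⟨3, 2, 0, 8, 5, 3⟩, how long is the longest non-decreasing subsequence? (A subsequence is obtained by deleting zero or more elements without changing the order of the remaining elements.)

2

Scanning left to right, the best length ending at each element is: 3→1, 2→1, 0→1, 8→2, 5→2, 3→2.
So the longest non-decreasing subsequence has length 2, e.g. 3, 8.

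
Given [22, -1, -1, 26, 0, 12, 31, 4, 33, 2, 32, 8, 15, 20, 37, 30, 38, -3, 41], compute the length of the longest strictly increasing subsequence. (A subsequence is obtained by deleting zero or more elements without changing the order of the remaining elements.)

Let dp[i] be the longest increasing subsequence ending at position i. Then dp = [1, 1, 1, 2, 2, 3, 4, 3, 5, 3, 5, 4, 5, 6, 7, 7, 8, 1, 9].
The maximum is 9; one witness is -1, 0, 4, 8, 15, 20, 37, 38, 41 at positions 2,5,8,12,13,14,15,17,19.

9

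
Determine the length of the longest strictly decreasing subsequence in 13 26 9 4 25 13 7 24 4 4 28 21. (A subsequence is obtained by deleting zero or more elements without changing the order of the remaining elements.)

One longest decreasing subsequence is 26, 25, 13, 7, 4 (positions 2,5,6,7,9), of length 5; no longer one exists.

5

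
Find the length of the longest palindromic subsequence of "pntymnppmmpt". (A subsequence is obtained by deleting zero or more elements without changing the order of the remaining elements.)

One longest palindromic subsequence is tpmmpt (positions 3,7,9,10,11,12); it reads the same forward and backward, and the interval DP gives dp[1][12] = 6.

6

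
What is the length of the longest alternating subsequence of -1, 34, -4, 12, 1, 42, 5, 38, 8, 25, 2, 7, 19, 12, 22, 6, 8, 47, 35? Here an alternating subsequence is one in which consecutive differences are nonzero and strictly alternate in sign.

A longest alternating subsequence is -1, 34, -4, 12, 1, 42, 5, 38, 8, 25, 2, 19, 12, 22, 6, 47, 35 (positions 1,2,3,4,5,6,7,8,9,10,11,13,14,15,16,18,19); its 16 consecutive differences strictly alternate in sign, and length 17 is optimal.

17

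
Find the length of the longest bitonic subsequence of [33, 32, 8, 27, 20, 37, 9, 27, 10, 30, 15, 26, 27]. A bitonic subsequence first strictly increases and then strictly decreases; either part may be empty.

One longest bitonic subsequence is 8, 9, 10, 15, 26, 27 (positions 3,7,9,11,12,13): it rises to 27 then falls. Length 6 is optimal.

6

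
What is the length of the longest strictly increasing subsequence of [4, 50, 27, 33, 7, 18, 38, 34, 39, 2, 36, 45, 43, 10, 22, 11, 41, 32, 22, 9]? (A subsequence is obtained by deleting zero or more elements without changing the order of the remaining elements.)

Let dp[i] be the longest increasing subsequence ending at position i. Then dp = [1, 2, 2, 3, 2, 3, 4, 4, 5, 1, 5, 6, 6, 3, 4, 4, 6, 5, 5, 3].
The maximum is 6; one witness is 4, 27, 33, 38, 39, 45 at positions 1,3,4,7,9,12.

6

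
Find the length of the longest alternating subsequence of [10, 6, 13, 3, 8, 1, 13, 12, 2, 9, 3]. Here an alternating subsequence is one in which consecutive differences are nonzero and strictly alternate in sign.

A longest alternating subsequence is 10, 6, 13, 3, 8, 1, 13, 2, 9, 3 (positions 1,2,3,4,5,6,7,9,10,11); its 9 consecutive differences strictly alternate in sign, and length 10 is optimal.

10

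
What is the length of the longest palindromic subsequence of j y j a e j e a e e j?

7

Using dp[i][j] = 2 + dp[i+1][j−1] if the ends match, else max(dp[i+1][j], dp[i][j−1]):
dp[1][11] = 7. A witness is jeeaeej at positions 1,5,7,8,9,10,11.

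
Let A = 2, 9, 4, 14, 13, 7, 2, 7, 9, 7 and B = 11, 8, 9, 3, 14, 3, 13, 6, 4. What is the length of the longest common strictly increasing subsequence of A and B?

A longest common strictly increasing subsequence is 9, 14 (length 2); it appears in order in both A and B, and no longer such subsequence exists.

2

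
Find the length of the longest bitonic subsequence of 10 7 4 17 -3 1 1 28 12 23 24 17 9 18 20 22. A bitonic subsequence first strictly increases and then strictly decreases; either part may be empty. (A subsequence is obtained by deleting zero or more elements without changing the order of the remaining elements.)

7

One longest bitonic subsequence is -3, 1, 12, 23, 24, 17, 9 (positions 5,6,9,10,11,12,13): it rises to 24 then falls. Length 7 is optimal.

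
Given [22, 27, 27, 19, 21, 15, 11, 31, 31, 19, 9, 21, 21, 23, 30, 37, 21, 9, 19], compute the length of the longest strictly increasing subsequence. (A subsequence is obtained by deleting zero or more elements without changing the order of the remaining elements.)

Let dp[i] be the longest increasing subsequence ending at position i. Then dp = [1, 2, 2, 1, 2, 1, 1, 3, 3, 2, 1, 3, 3, 4, 5, 6, 3, 1, 2].
The maximum is 6; one witness is 15, 19, 21, 23, 30, 37 at positions 6,10,12,14,15,16.

6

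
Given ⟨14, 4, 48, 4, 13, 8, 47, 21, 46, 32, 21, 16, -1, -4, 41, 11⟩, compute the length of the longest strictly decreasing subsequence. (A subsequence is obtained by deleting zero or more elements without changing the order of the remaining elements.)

8

One longest decreasing subsequence is 48, 47, 46, 32, 21, 16, -1, -4 (positions 3,7,9,10,11,12,13,14), of length 8; no longer one exists.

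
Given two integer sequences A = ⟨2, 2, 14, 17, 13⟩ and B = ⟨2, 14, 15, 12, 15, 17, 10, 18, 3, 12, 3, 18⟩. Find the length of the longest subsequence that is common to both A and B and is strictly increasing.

3

For each value that appears in both, track the longest common increasing run ending there.
The best achievable length is 3; one witness is 2, 14, 17 (A-positions 1,3,4, B-positions 1,2,6).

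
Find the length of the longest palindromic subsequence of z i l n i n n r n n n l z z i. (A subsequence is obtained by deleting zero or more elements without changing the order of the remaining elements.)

Using dp[i][j] = 2 + dp[i+1][j−1] if the ends match, else max(dp[i+1][j], dp[i][j−1]):
dp[1][15] = 11. A witness is ilnnnrnnnli at positions 2,3,4,6,7,8,9,10,11,12,15.

11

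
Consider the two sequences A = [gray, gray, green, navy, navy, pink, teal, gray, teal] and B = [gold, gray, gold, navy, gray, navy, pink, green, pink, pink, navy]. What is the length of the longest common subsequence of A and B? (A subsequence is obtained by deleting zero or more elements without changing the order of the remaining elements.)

4

A longest common subsequence is gray, gray, green, navy (length 4); the LCS DP confirms no longer common subsequence exists.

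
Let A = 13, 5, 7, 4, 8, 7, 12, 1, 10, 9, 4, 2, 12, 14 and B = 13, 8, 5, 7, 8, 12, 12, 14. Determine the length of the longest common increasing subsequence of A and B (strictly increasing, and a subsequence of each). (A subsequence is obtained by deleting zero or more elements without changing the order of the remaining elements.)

5

A longest common strictly increasing subsequence is 5, 7, 8, 12, 14 (length 5); it appears in order in both A and B, and no longer such subsequence exists.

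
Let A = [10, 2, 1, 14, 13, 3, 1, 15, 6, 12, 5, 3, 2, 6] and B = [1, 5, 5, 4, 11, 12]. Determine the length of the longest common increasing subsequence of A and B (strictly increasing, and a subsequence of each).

For each value that appears in both, track the longest common increasing run ending there.
The best achievable length is 2; one witness is 1, 5 (A-positions 3,11, B-positions 1,2).

2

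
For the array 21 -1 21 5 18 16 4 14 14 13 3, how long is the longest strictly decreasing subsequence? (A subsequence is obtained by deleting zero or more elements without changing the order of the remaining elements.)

One longest decreasing subsequence is 21, 18, 16, 14, 13, 3 (positions 1,5,6,8,10,11), of length 6; no longer one exists.

6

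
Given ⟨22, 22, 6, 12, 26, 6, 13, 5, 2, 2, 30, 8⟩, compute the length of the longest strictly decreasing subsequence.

5

Let dp[i] be the longest decreasing subsequence ending at position i. Then dp = [1, 1, 2, 2, 1, 3, 2, 4, 5, 5, 1, 3].
The maximum is 5; one witness is 22, 12, 6, 5, 2 at positions 1,4,6,8,9.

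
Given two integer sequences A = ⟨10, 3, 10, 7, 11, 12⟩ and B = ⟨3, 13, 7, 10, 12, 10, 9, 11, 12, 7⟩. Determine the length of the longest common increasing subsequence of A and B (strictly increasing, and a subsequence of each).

4

For each value that appears in both, track the longest common increasing run ending there.
The best achievable length is 4; one witness is 3, 7, 11, 12 (A-positions 2,4,5,6, B-positions 1,3,8,9).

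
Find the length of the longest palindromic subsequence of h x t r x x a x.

4

Using dp[i][j] = 2 + dp[i+1][j−1] if the ends match, else max(dp[i+1][j], dp[i][j−1]):
dp[1][8] = 4. A witness is xxxx at positions 2,5,6,8.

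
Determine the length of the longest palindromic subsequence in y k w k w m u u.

Using dp[i][j] = 2 + dp[i+1][j−1] if the ends match, else max(dp[i+1][j], dp[i][j−1]):
dp[1][8] = 3. A witness is wkw at positions 3,4,5.

3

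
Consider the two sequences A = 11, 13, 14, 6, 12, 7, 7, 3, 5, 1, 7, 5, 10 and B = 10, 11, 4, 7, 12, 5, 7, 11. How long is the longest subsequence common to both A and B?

A longest common subsequence is 11, 12, 5, 7 (length 4); the LCS DP confirms no longer common subsequence exists.

4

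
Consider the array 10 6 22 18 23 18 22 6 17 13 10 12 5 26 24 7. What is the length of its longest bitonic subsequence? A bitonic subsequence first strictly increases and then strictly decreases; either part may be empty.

8

Let inc[i] be the LIS ending at i and dec[i] the longest strictly decreasing subsequence starting at i. inc = [1, 1, 2, 2, 3, 2, 3, 1, 2, 2, 2, 3, 1, 4, 4, 2], dec = [3, 2, 6, 5, 6, 5, 5, 2, 4, 3, 2, 2, 1, 3, 2, 1].
max_i inc[i]+dec[i]−1 = 8, with one witness 10, 22, 23, 22, 17, 13, 12, 7.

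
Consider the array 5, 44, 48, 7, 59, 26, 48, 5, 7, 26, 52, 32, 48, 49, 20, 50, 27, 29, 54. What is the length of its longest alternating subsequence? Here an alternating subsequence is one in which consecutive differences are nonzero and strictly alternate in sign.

Track the best alternating length ending on an up-step vs a down-step at each position: up/down = 1/1, 2/1, 2/1, 2/3, 4/1, 4/5, 6/5, 1/7, 8/7, 8/7, 8/5, 8/9, 10/9, 10/9, 8/11, 12/9, 12/13, 14/13, 14/5.
The maximum over both is 14; one such subsequence is 5, 44, 7, 59, 26, 48, 5, 52, 32, 48, 20, 50, 27, 29.

14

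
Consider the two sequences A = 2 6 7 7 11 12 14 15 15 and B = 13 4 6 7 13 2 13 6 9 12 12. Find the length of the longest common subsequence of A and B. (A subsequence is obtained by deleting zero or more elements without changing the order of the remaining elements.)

A longest common subsequence is 2, 6, 12 (length 3); the LCS DP confirms no longer common subsequence exists.

3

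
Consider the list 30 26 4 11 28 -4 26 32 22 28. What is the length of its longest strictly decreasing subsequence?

Let dp[i] be the longest decreasing subsequence ending at position i. Then dp = [1, 2, 3, 3, 2, 4, 3, 1, 4, 2].
The maximum is 4; one witness is 30, 26, 4, -4 at positions 1,2,3,6.

4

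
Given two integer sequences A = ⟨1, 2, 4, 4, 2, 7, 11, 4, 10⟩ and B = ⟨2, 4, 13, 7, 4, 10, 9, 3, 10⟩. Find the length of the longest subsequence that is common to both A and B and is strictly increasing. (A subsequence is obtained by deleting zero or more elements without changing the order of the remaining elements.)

4

For each value that appears in both, track the longest common increasing run ending there.
The best achievable length is 4; one witness is 2, 4, 7, 10 (A-positions 2,3,6,9, B-positions 1,2,4,6).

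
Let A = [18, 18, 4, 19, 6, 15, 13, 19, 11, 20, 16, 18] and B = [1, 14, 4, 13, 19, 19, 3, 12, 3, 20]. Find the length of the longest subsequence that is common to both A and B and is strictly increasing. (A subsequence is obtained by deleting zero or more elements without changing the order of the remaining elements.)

4

A longest common strictly increasing subsequence is 4, 13, 19, 20 (length 4); it appears in order in both A and B, and no longer such subsequence exists.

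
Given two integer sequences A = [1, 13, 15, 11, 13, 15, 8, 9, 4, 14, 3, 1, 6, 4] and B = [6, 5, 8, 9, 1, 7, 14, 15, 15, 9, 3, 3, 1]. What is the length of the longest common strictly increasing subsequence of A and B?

A longest common strictly increasing subsequence is 8, 9, 14 (length 3); it appears in order in both A and B, and no longer such subsequence exists.

3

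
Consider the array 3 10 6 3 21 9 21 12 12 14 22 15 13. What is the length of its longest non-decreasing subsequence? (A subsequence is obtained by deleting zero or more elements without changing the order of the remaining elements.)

One longest non-decreasing subsequence is 3, 6, 9, 12, 12, 14, 22 (positions 1,3,6,8,9,10,11), of length 7; no longer one exists.

7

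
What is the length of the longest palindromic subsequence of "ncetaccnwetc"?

Using dp[i][j] = 2 + dp[i+1][j−1] if the ends match, else max(dp[i+1][j], dp[i][j−1]):
dp[1][12] = 6. A witness is ctcctc at positions 2,4,6,7,11,12.

6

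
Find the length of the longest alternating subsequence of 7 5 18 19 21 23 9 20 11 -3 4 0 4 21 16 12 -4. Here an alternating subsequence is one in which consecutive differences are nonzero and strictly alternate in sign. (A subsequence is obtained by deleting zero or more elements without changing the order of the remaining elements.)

A longest alternating subsequence is 7, 5, 18, 9, 20, -3, 4, 0, 21, 16 (positions 1,2,3,7,8,10,11,12,14,15); its 9 consecutive differences strictly alternate in sign, and length 10 is optimal.

10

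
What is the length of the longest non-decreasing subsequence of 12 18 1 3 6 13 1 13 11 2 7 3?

5

Let dp[i] be the longest non-decreasing subsequence ending at position i. Then dp = [1, 2, 1, 2, 3, 4, 2, 5, 4, 3, 4, 4].
The maximum is 5; one witness is 1, 3, 6, 13, 13 at positions 3,4,5,6,8.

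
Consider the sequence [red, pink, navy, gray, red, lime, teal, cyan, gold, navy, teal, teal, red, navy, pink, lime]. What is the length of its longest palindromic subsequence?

One longest palindromic subsequence is pink navy red teal teal teal red navy pink (positions 2,3,5,7,11,12,13,14,15); it reads the same forward and backward, and the interval DP gives dp[1][16] = 9.

9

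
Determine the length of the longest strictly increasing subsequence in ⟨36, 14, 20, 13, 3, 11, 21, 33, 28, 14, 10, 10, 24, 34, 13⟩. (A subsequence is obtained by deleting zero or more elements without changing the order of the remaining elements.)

5

Scanning left to right, the best length ending at each element is: 36→1, 14→1, 20→2, 13→1, 3→1, 11→2, 21→3, 33→4, 28→4, 14→3, 10→2, 10→2, 24→4, 34→5, 13→3.
So the longest increasing subsequence has length 5, e.g. 14, 20, 21, 33, 34.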